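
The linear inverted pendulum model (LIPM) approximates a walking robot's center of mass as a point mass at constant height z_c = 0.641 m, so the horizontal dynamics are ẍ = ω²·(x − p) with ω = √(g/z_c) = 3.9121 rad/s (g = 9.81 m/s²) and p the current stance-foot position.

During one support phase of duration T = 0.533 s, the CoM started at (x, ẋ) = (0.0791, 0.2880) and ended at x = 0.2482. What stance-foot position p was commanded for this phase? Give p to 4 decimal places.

p = 0.1188

ωT = 3.9121·0.533 = 2.085149; cosh(ωT) = 4.085041, sinh(ωT) = 3.960752
x(T) = p + (x₀−p)·cosh(ωT) + (ẋ₀/ω)·sinh(ωT) ⇒ p·(1 − cosh) = x(T) − x₀·cosh − (ẋ₀/ω)·sinh
numerator   = 0.2482 − (0.0791)·4.085041 − (0.2880/3.9121)·3.960752 = -0.366508
denominator = 1 − 4.085041 = -3.085041
p = -0.366508 / -3.085041 = 0.1188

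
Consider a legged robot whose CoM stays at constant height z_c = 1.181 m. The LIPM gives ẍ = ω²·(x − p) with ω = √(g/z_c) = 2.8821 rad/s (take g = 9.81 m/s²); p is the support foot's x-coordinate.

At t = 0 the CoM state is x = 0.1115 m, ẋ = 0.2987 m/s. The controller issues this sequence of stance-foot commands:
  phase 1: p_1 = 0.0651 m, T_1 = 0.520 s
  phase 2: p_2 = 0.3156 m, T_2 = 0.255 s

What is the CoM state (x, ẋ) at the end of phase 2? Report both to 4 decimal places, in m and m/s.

phase 1: p=0.0651, T=0.520, ωT=1.498692, cosh=2.349627, sinh=2.126204; start (x,ẋ)=(0.111500, 0.298700) → end (x,ẋ)=(0.394482, 0.986170)
phase 2: p=0.3156, T=0.255, ωT=0.734935, cosh=1.282442, sinh=0.802906; start (x,ẋ)=(0.394482, 0.986170) → end (x,ẋ)=(0.691492, 1.447242)

x = 0.6915, ẋ = 1.4472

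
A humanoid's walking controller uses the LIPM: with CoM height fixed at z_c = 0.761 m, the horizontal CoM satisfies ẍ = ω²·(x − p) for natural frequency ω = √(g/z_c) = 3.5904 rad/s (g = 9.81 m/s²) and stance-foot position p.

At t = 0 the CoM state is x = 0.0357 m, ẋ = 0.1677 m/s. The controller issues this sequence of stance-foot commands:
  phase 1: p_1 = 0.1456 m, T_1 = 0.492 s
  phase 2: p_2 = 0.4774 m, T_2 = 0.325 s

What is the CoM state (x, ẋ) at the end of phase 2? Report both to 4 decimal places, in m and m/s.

x = -0.7050, ẋ = -3.8444

phase 1: p=0.1456, T=0.492, ωT=1.766477, cosh=3.010570, sinh=2.839636; start (x,ẋ)=(0.035700, 0.167700) → end (x,ẋ)=(-0.052628, -0.615605)
phase 2: p=0.4774, T=0.325, ωT=1.166880, cosh=1.761646, sinh=1.450309; start (x,ẋ)=(-0.052628, -0.615605) → end (x,ẋ)=(-0.704990, -3.844436)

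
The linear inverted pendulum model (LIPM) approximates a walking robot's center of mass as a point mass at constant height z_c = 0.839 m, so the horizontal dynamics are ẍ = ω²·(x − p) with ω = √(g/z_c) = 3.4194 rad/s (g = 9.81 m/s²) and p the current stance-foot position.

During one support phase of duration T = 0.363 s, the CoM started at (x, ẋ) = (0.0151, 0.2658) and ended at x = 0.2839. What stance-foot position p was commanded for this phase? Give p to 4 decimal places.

p = -0.1514

ωT = 3.4194·0.363 = 1.241242; cosh(ωT) = 1.874467, sinh(ωT) = 1.585442
x(T) = p + (x₀−p)·cosh(ωT) + (ẋ₀/ω)·sinh(ωT) ⇒ p·(1 − cosh) = x(T) − x₀·cosh − (ẋ₀/ω)·sinh
numerator   = 0.2839 − (0.0151)·1.874467 − (0.2658/3.4194)·1.585442 = 0.132355
denominator = 1 − 1.874467 = -0.874467
p = 0.132355 / -0.874467 = -0.1514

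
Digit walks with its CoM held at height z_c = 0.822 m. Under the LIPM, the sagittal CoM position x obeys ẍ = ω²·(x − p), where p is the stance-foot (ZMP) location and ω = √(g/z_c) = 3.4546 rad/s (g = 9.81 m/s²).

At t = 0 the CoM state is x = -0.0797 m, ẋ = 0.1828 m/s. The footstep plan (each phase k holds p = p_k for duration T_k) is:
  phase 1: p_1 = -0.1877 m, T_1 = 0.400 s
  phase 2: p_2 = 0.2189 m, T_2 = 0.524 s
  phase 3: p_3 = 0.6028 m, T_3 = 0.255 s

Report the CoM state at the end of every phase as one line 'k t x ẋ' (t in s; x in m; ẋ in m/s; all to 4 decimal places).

phase 1: p=-0.1877, T=0.400, ωT=1.381840, cosh=2.116669, sinh=1.865553; start (x,ẋ)=(-0.079700, 0.182800) → end (x,ẋ)=(0.139616, 1.082959)
phase 2: p=0.2189, T=0.524, ωT=1.810210, cosh=3.137676, sinh=2.974057; start (x,ẋ)=(0.139616, 1.082959) → end (x,ẋ)=(0.902449, 2.583396)
phase 3: p=0.6028, T=0.255, ωT=0.880923, cosh=1.413763, sinh=0.999363; start (x,ẋ)=(0.902449, 2.583396) → end (x,ẋ)=(1.773770, 4.686818)

1 0.4000 0.1396 1.0830
2 0.9240 0.9024 2.5834
3 1.1790 1.7738 4.6868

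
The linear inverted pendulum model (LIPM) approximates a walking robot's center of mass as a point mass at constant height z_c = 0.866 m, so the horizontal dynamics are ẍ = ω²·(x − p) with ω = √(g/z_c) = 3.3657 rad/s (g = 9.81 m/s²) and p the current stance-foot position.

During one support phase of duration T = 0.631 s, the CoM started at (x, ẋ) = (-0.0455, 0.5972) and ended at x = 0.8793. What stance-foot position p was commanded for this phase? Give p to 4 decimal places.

ωT = 3.3657·0.631 = 2.123757; cosh(ωT) = 4.241038, sinh(ωT) = 4.121456
x(T) = p + (x₀−p)·cosh(ωT) + (ẋ₀/ω)·sinh(ωT) ⇒ p·(1 − cosh) = x(T) − x₀·cosh − (ẋ₀/ω)·sinh
numerator   = 0.8793 − (-0.0455)·4.241038 − (0.5972/3.3657)·4.121456 = 0.340968
denominator = 1 − 4.241038 = -3.241038
p = 0.340968 / -3.241038 = -0.1052

p = -0.1052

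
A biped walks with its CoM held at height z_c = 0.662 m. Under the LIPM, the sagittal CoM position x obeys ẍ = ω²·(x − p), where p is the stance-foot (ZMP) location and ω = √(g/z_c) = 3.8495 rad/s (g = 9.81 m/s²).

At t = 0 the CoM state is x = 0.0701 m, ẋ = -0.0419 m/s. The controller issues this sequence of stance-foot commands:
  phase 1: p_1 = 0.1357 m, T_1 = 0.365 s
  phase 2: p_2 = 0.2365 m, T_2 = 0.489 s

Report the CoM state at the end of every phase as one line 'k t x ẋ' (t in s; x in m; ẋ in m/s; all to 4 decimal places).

1 0.3650 -0.0269 -0.5742
2 0.8540 -1.1272 -5.1827

phase 1: p=0.1357, T=0.365, ωT=1.405067, cosh=2.160576, sinh=1.915226; start (x,ẋ)=(0.070100, -0.041900) → end (x,ẋ)=(-0.026880, -0.574175)
phase 2: p=0.2365, T=0.489, ωT=1.882405, cosh=3.360756, sinh=3.208532; start (x,ẋ)=(-0.026880, -0.574175) → end (x,ẋ)=(-1.127227, -5.182734)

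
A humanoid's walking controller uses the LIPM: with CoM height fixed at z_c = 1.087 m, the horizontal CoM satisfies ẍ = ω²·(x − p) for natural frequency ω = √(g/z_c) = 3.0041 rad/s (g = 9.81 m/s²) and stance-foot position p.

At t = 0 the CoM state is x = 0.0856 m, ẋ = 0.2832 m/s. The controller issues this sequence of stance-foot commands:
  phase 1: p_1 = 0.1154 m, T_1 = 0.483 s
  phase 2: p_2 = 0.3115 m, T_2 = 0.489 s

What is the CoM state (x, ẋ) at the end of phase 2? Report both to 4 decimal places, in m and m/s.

x = 0.4572, ẋ = 0.5935

phase 1: p=0.1154, T=0.483, ωT=1.450980, cosh=2.250818, sinh=2.016478; start (x,ẋ)=(0.085600, 0.283200) → end (x,ẋ)=(0.238421, 0.456912)
phase 2: p=0.3115, T=0.489, ωT=1.469005, cosh=2.287532, sinh=2.057377; start (x,ẋ)=(0.238421, 0.456912) → end (x,ẋ)=(0.457249, 0.593533)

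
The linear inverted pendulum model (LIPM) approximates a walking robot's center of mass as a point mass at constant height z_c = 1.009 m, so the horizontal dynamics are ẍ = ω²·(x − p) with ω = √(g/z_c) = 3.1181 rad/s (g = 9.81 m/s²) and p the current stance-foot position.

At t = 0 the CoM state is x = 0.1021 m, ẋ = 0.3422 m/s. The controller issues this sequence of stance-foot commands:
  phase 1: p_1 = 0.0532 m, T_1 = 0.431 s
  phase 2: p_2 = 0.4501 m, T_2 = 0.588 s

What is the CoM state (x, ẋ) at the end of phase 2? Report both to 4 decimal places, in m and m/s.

phase 1: p=0.0532, T=0.431, ωT=1.343901, cosh=2.047399, sinh=1.786572; start (x,ẋ)=(0.102100, 0.342200) → end (x,ẋ)=(0.349388, 0.973028)
phase 2: p=0.4501, T=0.588, ωT=1.833443, cosh=3.207624, sinh=3.047762; start (x,ẋ)=(0.349388, 0.973028) → end (x,ẋ)=(1.078130, 2.164013)

x = 1.0781, ẋ = 2.1640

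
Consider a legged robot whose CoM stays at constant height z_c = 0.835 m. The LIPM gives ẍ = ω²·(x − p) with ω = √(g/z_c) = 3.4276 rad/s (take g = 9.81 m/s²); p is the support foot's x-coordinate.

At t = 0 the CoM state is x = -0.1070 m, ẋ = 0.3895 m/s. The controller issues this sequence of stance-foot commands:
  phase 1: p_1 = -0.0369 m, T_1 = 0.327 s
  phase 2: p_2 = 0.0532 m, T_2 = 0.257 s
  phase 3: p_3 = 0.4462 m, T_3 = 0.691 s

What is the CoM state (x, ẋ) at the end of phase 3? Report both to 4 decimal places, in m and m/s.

x = -1.1141, ẋ = -5.2020

phase 1: p=-0.0369, T=0.327, ωT=1.120825, cosh=1.696698, sinh=1.370687; start (x,ẋ)=(-0.107000, 0.389500) → end (x,ẋ)=(-0.000079, 0.331522)
phase 2: p=0.0532, T=0.257, ωT=0.880893, cosh=1.413733, sinh=0.999321; start (x,ẋ)=(-0.000079, 0.331522) → end (x,ẋ)=(0.074534, 0.286190)
phase 3: p=0.4462, T=0.691, ωT=2.368472, cosh=5.387339, sinh=5.293716; start (x,ẋ)=(0.074534, 0.286190) → end (x,ẋ)=(-1.114088, -5.201980)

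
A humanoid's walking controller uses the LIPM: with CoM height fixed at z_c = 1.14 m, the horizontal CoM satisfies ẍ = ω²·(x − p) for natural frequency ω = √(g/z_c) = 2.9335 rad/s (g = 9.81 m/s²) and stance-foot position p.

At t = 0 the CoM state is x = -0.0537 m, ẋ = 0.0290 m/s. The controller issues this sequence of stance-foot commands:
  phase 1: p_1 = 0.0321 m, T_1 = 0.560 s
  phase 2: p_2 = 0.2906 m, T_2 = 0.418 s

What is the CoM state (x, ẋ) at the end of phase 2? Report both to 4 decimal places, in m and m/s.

phase 1: p=0.0321, T=0.560, ωT=1.642760, cosh=2.681431, sinh=2.487986; start (x,ẋ)=(-0.053700, 0.029000) → end (x,ẋ)=(-0.173371, -0.548450)
phase 2: p=0.2906, T=0.418, ωT=1.226203, cosh=1.850834, sinh=1.557430; start (x,ẋ)=(-0.173371, -0.548450) → end (x,ẋ)=(-0.859312, -3.134845)

x = -0.8593, ẋ = -3.1348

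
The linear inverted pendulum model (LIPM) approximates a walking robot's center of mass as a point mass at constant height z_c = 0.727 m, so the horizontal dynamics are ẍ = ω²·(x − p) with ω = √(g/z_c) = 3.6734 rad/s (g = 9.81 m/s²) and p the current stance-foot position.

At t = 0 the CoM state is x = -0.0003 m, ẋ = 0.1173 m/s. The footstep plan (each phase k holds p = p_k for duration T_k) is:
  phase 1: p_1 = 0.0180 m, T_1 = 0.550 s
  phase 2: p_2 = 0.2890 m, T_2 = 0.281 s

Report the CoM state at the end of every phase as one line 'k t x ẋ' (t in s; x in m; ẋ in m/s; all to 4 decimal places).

1 0.5500 0.0661 0.2011
2 0.8310 0.0035 -0.6856

phase 1: p=0.0180, T=0.550, ωT=2.020370, cosh=3.836861, sinh=3.704254; start (x,ẋ)=(-0.000300, 0.117300) → end (x,ẋ)=(0.066071, 0.201052)
phase 2: p=0.2890, T=0.281, ωT=1.032225, cosh=1.581760, sinh=1.225546; start (x,ẋ)=(0.066071, 0.201052) → end (x,ẋ)=(0.003456, -0.685595)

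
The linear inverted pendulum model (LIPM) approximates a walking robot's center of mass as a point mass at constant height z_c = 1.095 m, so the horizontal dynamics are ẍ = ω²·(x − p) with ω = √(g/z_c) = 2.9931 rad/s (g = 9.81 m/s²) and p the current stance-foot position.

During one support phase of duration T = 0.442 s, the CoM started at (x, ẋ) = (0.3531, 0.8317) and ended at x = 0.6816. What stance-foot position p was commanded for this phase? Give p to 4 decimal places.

ωT = 2.9931·0.442 = 1.322950; cosh(ωT) = 2.010415, sinh(ωT) = 1.744067
x(T) = p + (x₀−p)·cosh(ωT) + (ẋ₀/ω)·sinh(ωT) ⇒ p·(1 − cosh) = x(T) − x₀·cosh − (ẋ₀/ω)·sinh
numerator   = 0.6816 − (0.3531)·2.010415 − (0.8317/2.9931)·1.744067 = -0.512906
denominator = 1 − 2.010415 = -1.010415
p = -0.512906 / -1.010415 = 0.5076

p = 0.5076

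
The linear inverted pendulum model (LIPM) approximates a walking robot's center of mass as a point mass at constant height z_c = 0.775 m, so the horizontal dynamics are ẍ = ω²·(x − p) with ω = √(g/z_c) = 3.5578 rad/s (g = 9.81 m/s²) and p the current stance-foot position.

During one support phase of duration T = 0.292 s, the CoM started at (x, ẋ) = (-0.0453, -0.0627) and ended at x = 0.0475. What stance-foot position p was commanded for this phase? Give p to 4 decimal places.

ωT = 3.5578·0.292 = 1.038878; cosh(ωT) = 1.589947, sinh(ωT) = 1.236096
x(T) = p + (x₀−p)·cosh(ωT) + (ẋ₀/ω)·sinh(ωT) ⇒ p·(1 − cosh) = x(T) − x₀·cosh − (ẋ₀/ω)·sinh
numerator   = 0.0475 − (-0.0453)·1.589947 − (-0.0627/3.5578)·1.236096 = 0.141309
denominator = 1 − 1.589947 = -0.589947
p = 0.141309 / -0.589947 = -0.2395

p = -0.2395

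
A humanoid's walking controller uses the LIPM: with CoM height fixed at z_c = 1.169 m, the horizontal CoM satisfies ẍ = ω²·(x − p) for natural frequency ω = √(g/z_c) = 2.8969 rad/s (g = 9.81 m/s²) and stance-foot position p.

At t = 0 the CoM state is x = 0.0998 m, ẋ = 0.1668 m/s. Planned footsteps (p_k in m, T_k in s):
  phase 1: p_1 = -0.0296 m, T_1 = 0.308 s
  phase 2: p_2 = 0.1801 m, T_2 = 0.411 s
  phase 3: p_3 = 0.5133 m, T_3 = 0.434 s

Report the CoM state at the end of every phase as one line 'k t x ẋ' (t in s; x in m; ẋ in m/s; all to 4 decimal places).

phase 1: p=-0.0296, T=0.308, ωT=0.892245, cosh=1.425169, sinh=1.015434; start (x,ẋ)=(0.099800, 0.166800) → end (x,ẋ)=(0.213284, 0.618363)
phase 2: p=0.1801, T=0.411, ωT=1.190626, cosh=1.796585, sinh=1.492554; start (x,ẋ)=(0.213284, 0.618363) → end (x,ẋ)=(0.558314, 1.254423)
phase 3: p=0.5133, T=0.434, ωT=1.257255, cosh=1.900095, sinh=1.615661; start (x,ẋ)=(0.558314, 1.254423) → end (x,ẋ)=(1.298449, 2.594207)

1 0.3080 0.2133 0.6184
2 0.7190 0.5583 1.2544
3 1.1530 1.2984 2.5942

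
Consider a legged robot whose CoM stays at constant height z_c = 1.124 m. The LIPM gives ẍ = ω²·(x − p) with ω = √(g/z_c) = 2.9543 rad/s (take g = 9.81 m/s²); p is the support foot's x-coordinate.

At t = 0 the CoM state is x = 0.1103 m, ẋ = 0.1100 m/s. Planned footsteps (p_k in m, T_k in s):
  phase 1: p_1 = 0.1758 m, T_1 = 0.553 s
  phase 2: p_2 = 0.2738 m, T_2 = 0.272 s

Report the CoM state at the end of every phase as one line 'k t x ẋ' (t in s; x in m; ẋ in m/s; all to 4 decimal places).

1 0.5530 0.0934 -0.1843
2 0.8250 -0.0238 -0.7230

phase 1: p=0.1758, T=0.553, ωT=1.633728, cosh=2.659069, sinh=2.463868; start (x,ẋ)=(0.110300, 0.110000) → end (x,ẋ)=(0.093370, -0.184277)
phase 2: p=0.2738, T=0.272, ωT=0.803570, cosh=1.340614, sinh=0.892886; start (x,ẋ)=(0.093370, -0.184277) → end (x,ẋ)=(-0.023781, -0.722992)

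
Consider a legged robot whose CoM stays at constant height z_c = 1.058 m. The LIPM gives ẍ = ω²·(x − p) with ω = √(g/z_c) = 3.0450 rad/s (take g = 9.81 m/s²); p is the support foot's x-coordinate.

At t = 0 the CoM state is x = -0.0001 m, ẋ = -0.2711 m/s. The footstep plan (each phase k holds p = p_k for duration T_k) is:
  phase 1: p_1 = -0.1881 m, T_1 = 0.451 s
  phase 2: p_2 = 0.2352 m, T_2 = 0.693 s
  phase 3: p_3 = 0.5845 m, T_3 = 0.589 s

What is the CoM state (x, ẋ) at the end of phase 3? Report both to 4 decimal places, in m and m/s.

x = -1.3045, ẋ = -5.5535

phase 1: p=-0.1881, T=0.451, ωT=1.373295, cosh=2.100805, sinh=1.847534; start (x,ẋ)=(-0.000100, -0.271100) → end (x,ẋ)=(0.042363, 0.488111)
phase 2: p=0.2352, T=0.693, ωT=2.110185, cosh=4.185491, sinh=4.064276; start (x,ẋ)=(0.042363, 0.488111) → end (x,ẋ)=(0.079583, -0.343510)
phase 3: p=0.5845, T=0.589, ωT=1.793505, cosh=3.088429, sinh=2.922053; start (x,ẋ)=(0.079583, -0.343510) → end (x,ẋ)=(-1.304539, -5.553478)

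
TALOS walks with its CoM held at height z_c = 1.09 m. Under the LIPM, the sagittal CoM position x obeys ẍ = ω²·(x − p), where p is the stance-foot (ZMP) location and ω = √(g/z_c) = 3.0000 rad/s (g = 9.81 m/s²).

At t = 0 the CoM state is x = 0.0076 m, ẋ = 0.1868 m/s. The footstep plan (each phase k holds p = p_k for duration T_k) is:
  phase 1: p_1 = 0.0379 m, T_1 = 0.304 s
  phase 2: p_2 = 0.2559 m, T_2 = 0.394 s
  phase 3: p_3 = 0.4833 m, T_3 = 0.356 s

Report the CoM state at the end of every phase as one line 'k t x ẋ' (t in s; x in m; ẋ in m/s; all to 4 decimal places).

phase 1: p=0.0379, T=0.304, ωT=0.912000, cosh=1.445508, sinh=1.043788; start (x,ẋ)=(0.007600, 0.186800) → end (x,ẋ)=(0.059094, 0.175141)
phase 2: p=0.2559, T=0.394, ωT=1.182000, cosh=1.783777, sinh=1.477112; start (x,ẋ)=(0.059094, 0.175141) → end (x,ẋ)=(-0.008923, -0.559701)
phase 3: p=0.4833, T=0.356, ωT=1.068000, cosh=1.626625, sinh=1.282930; start (x,ẋ)=(-0.008923, -0.559701) → end (x,ẋ)=(-0.556715, -2.804887)

1 0.3040 0.0591 0.1751
2 0.6980 -0.0089 -0.5597
3 1.0540 -0.5567 -2.8049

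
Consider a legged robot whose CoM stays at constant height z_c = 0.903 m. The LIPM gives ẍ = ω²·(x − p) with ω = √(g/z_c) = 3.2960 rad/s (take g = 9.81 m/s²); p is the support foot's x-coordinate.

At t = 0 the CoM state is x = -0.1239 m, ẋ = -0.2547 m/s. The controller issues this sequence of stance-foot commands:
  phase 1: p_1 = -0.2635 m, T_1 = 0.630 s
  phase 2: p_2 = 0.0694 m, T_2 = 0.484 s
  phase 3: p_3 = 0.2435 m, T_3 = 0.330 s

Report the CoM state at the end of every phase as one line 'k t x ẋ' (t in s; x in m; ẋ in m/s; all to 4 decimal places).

1 0.6300 -0.0013 0.7744
2 1.1140 0.4432 1.4363
3 1.4440 1.1465 3.2386

phase 1: p=-0.2635, T=0.630, ωT=2.076480, cosh=4.050857, sinh=3.925486; start (x,ẋ)=(-0.123900, -0.254700) → end (x,ẋ)=(-0.001344, 0.774448)
phase 2: p=0.0694, T=0.484, ωT=1.595264, cosh=2.566243, sinh=2.363388; start (x,ẋ)=(-0.001344, 0.774448) → end (x,ẋ)=(0.443169, 1.436342)
phase 3: p=0.2435, T=0.330, ωT=1.087680, cosh=1.652190, sinh=1.315192; start (x,ẋ)=(0.443169, 1.436342) → end (x,ẋ)=(1.146530, 3.238649)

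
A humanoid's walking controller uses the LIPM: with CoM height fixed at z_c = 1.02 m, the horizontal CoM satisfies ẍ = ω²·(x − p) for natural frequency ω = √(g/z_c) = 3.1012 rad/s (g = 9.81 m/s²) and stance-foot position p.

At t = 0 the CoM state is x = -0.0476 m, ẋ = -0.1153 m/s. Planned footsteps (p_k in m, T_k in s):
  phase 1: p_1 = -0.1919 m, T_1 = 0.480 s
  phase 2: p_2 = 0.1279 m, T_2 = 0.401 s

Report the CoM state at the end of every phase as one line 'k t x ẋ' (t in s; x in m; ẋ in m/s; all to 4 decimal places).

1 0.4800 0.0659 0.6724
2 0.8810 0.3562 0.9573

phase 1: p=-0.1919, T=0.480, ωT=1.488576, cosh=2.328238, sinh=2.102544; start (x,ẋ)=(-0.047600, -0.115300) → end (x,ẋ)=(0.065894, 0.672449)
phase 2: p=0.1279, T=0.401, ωT=1.243581, cosh=1.878180, sinh=1.589831; start (x,ẋ)=(0.065894, 0.672449) → end (x,ẋ)=(0.356173, 0.957267)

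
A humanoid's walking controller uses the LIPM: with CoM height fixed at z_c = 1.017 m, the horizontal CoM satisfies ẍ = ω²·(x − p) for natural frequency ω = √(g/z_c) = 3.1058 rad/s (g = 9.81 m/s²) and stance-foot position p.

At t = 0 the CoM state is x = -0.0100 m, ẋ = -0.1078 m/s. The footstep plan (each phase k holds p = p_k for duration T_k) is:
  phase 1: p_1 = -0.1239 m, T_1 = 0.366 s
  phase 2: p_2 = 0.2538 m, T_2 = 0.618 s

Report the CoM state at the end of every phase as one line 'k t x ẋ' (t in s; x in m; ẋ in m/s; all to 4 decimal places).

phase 1: p=-0.1239, T=0.366, ωT=1.136723, cosh=1.718703, sinh=1.397835; start (x,ẋ)=(-0.010000, -0.107800) → end (x,ẋ)=(0.023343, 0.309209)
phase 2: p=0.2538, T=0.618, ωT=1.919384, cosh=3.481729, sinh=3.335032; start (x,ẋ)=(0.023343, 0.309209) → end (x,ẋ)=(-0.216560, -1.310484)

1 0.3660 0.0233 0.3092
2 0.9840 -0.2166 -1.3105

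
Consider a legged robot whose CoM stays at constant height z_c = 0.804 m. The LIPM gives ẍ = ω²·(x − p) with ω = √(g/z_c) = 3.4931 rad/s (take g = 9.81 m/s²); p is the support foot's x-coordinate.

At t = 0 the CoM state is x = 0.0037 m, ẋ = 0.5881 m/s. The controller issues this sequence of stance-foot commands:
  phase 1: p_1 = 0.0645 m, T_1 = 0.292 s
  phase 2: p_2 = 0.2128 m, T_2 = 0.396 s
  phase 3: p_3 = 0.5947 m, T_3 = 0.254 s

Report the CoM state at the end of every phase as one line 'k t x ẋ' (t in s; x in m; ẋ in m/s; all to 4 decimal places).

phase 1: p=0.0645, T=0.292, ωT=1.019985, cosh=1.566877, sinh=1.206277; start (x,ẋ)=(0.003700, 0.588100) → end (x,ẋ)=(0.172323, 0.665291)
phase 2: p=0.2128, T=0.396, ωT=1.383268, cosh=2.119335, sinh=1.868577; start (x,ẋ)=(0.172323, 0.665291) → end (x,ẋ)=(0.482903, 1.145777)
phase 3: p=0.5947, T=0.254, ωT=0.887247, cosh=1.420112, sinh=1.008324; start (x,ẋ)=(0.482903, 1.145777) → end (x,ẋ)=(0.766677, 1.233360)

1 0.2920 0.1723 0.6653
2 0.6880 0.4829 1.1458
3 0.9420 0.7667 1.2334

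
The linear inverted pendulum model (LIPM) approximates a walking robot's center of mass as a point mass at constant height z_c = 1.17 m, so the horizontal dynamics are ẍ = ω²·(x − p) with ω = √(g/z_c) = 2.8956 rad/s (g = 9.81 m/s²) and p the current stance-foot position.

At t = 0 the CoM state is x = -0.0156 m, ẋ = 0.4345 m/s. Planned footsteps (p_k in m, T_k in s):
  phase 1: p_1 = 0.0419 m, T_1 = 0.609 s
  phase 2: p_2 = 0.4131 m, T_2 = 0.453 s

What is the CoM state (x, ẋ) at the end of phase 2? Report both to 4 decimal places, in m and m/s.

phase 1: p=0.0419, T=0.609, ωT=1.763420, cosh=3.001905, sinh=2.830447; start (x,ẋ)=(-0.015600, 0.434500) → end (x,ẋ)=(0.294014, 0.833067)
phase 2: p=0.4131, T=0.453, ωT=1.311707, cosh=1.990932, sinh=1.721572; start (x,ẋ)=(0.294014, 0.833067) → end (x,ẋ)=(0.671306, 1.064937)

x = 0.6713, ẋ = 1.0649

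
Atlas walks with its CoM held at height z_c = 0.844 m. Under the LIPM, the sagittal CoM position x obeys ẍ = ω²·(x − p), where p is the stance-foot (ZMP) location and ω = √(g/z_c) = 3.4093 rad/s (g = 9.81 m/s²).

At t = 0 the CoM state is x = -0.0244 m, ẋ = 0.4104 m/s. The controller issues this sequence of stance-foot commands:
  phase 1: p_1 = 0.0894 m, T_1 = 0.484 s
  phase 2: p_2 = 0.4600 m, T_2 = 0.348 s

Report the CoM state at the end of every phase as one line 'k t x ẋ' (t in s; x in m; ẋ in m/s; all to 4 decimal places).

1 0.4840 0.0840 0.1350
2 0.8320 -0.1543 -1.6617

phase 1: p=0.0894, T=0.484, ωT=1.650101, cosh=2.699769, sinh=2.507738; start (x,ẋ)=(-0.024400, 0.410400) → end (x,ẋ)=(0.084039, 0.135037)
phase 2: p=0.4600, T=0.348, ωT=1.186436, cosh=1.790348, sinh=1.485040; start (x,ẋ)=(0.084039, 0.135037) → end (x,ẋ)=(-0.154280, -1.661706)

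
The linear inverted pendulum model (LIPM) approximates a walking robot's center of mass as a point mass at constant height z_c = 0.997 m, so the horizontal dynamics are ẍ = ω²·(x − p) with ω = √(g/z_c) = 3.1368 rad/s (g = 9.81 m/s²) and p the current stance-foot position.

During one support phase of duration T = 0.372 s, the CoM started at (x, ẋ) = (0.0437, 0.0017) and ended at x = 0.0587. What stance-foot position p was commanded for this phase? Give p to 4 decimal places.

ωT = 3.1368·0.372 = 1.166890; cosh(ωT) = 1.761660, sinh(ωT) = 1.450326
x(T) = p + (x₀−p)·cosh(ωT) + (ẋ₀/ω)·sinh(ωT) ⇒ p·(1 − cosh) = x(T) − x₀·cosh − (ẋ₀/ω)·sinh
numerator   = 0.0587 − (0.0437)·1.761660 − (0.0017/3.1368)·1.450326 = -0.019071
denominator = 1 − 1.761660 = -0.761660
p = -0.019071 / -0.761660 = 0.0250

p = 0.0250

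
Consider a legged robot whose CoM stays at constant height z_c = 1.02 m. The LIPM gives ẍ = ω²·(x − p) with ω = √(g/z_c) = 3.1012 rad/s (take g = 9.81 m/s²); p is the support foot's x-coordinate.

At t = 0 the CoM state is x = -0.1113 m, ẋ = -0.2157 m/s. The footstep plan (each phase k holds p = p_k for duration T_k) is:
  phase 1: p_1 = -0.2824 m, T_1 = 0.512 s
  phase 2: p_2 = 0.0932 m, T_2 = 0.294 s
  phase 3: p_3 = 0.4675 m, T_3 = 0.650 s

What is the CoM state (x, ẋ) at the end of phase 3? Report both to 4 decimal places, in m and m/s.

phase 1: p=-0.2824, T=0.512, ωT=1.587814, cosh=2.548707, sinh=2.344336; start (x,ẋ)=(-0.111300, -0.215700) → end (x,ẋ)=(-0.009373, 0.694184)
phase 2: p=0.0932, T=0.294, ωT=0.911753, cosh=1.445250, sinh=1.043431; start (x,ẋ)=(-0.009373, 0.694184) → end (x,ẋ)=(0.178521, 0.671354)
phase 3: p=0.4675, T=0.650, ωT=2.015780, cosh=3.819898, sinh=3.686682; start (x,ẋ)=(0.178521, 0.671354) → end (x,ẋ)=(0.161730, -0.739432)

x = 0.1617, ẋ = -0.7394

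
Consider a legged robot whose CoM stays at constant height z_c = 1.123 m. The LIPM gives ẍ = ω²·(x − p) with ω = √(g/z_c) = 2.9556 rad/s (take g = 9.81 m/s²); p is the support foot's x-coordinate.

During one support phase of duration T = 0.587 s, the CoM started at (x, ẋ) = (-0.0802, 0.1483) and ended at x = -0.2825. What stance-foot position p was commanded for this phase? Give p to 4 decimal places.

ωT = 2.9556·0.587 = 1.734937; cosh(ωT) = 2.922492, sinh(ωT) = 2.746080
x(T) = p + (x₀−p)·cosh(ωT) + (ẋ₀/ω)·sinh(ωT) ⇒ p·(1 − cosh) = x(T) − x₀·cosh − (ẋ₀/ω)·sinh
numerator   = -0.2825 − (-0.0802)·2.922492 − (0.1483/2.9556)·2.746080 = -0.185903
denominator = 1 − 2.922492 = -1.922492
p = -0.185903 / -1.922492 = 0.0967

p = 0.0967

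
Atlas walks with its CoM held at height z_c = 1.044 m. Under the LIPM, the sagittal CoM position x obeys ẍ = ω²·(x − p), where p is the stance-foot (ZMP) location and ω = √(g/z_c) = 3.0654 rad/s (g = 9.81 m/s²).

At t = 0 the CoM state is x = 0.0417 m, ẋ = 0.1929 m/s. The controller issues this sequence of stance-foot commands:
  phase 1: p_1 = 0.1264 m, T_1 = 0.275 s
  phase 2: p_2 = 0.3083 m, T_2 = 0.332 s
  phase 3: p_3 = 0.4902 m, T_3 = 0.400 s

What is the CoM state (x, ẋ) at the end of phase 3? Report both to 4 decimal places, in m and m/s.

phase 1: p=0.1264, T=0.275, ωT=0.842985, cosh=1.376858, sinh=0.946434; start (x,ẋ)=(0.041700, 0.192900) → end (x,ẋ)=(0.069338, 0.019864)
phase 2: p=0.3083, T=0.332, ωT=1.017713, cosh=1.564140, sinh=1.202719; start (x,ẋ)=(0.069338, 0.019864) → end (x,ẋ)=(-0.057677, -0.849940)
phase 3: p=0.4902, T=0.400, ωT=1.226160, cosh=1.850767, sinh=1.557350; start (x,ẋ)=(-0.057677, -0.849940) → end (x,ẋ)=(-0.955597, -4.188551)

x = -0.9556, ẋ = -4.1886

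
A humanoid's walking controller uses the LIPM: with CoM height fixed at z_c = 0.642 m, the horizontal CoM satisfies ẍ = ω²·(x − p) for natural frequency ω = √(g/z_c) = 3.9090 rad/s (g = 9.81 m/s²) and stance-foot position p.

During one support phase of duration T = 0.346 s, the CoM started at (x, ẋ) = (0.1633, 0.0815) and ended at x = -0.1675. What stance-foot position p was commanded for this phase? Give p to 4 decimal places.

p = 0.5099

ωT = 3.9090·0.346 = 1.352514; cosh(ωT) = 2.062862, sinh(ωT) = 1.804273
x(T) = p + (x₀−p)·cosh(ωT) + (ẋ₀/ω)·sinh(ωT) ⇒ p·(1 − cosh) = x(T) − x₀·cosh − (ẋ₀/ω)·sinh
numerator   = -0.1675 − (0.1633)·2.062862 − (0.0815/3.9090)·1.804273 = -0.541983
denominator = 1 − 2.062862 = -1.062862
p = -0.541983 / -1.062862 = 0.5099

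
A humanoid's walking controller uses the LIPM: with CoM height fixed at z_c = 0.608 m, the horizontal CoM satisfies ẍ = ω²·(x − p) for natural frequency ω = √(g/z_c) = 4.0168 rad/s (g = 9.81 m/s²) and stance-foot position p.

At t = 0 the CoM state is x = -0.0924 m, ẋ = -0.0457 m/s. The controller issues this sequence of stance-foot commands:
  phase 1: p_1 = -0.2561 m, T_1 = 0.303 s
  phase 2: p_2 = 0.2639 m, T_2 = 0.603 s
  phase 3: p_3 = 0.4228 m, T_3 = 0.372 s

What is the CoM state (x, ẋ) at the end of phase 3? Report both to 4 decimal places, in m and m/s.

x = -0.0932, ẋ = -1.8918

phase 1: p=-0.2561, T=0.303, ωT=1.217090, cosh=1.836719, sinh=1.540628; start (x,ẋ)=(-0.092400, -0.045700) → end (x,ẋ)=(0.027043, 0.929102)
phase 2: p=0.2639, T=0.603, ωT=2.422130, cosh=5.679288, sinh=5.590555; start (x,ẋ)=(0.027043, 0.929102) → end (x,ẋ)=(0.211838, -0.042261)
phase 3: p=0.4228, T=0.372, ωT=1.494250, cosh=2.340204, sinh=2.115787; start (x,ẋ)=(0.211838, -0.042261) → end (x,ẋ)=(-0.093155, -1.891801)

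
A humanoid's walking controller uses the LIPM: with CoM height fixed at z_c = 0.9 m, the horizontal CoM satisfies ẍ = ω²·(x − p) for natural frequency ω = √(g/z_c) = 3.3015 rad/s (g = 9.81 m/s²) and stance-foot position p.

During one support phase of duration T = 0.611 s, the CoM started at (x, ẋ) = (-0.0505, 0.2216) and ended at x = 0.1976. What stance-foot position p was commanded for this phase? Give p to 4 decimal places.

ωT = 3.3015·0.611 = 2.017216; cosh(ωT) = 3.825198, sinh(ωT) = 3.692173
x(T) = p + (x₀−p)·cosh(ωT) + (ẋ₀/ω)·sinh(ωT) ⇒ p·(1 − cosh) = x(T) − x₀·cosh − (ẋ₀/ω)·sinh
numerator   = 0.1976 − (-0.0505)·3.825198 − (0.2216/3.3015)·3.692173 = 0.142950
denominator = 1 − 3.825198 = -2.825198
p = 0.142950 / -2.825198 = -0.0506

p = -0.0506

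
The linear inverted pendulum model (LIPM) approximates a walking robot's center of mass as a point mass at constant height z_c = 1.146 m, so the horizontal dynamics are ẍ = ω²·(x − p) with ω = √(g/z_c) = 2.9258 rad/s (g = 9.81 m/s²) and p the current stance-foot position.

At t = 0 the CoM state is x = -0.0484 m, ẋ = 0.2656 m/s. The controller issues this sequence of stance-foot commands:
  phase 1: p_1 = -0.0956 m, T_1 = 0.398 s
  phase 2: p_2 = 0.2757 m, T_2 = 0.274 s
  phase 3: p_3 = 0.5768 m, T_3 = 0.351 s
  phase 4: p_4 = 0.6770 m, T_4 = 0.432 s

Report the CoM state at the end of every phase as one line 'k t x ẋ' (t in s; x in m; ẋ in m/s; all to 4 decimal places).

1 0.3980 0.1187 0.6667
2 0.6720 0.2683 0.4835
3 1.0230 0.2920 -0.3370
4 1.4550 -0.2463 -2.4784

phase 1: p=-0.0956, T=0.398, ωT=1.164468, cosh=1.758154, sinh=1.446065; start (x,ẋ)=(-0.048400, 0.265600) → end (x,ẋ)=(0.118657, 0.666664)
phase 2: p=0.2757, T=0.274, ωT=0.801669, cosh=1.338919, sinh=0.890340; start (x,ẋ)=(0.118657, 0.666664) → end (x,ẋ)=(0.268302, 0.483518)
phase 3: p=0.5768, T=0.351, ωT=1.026956, cosh=1.575324, sinh=1.217228; start (x,ẋ)=(0.268302, 0.483518) → end (x,ẋ)=(0.291975, -0.336978)
phase 4: p=0.6770, T=0.432, ωT=1.263946, cosh=1.910948, sinh=1.628411; start (x,ẋ)=(0.291975, -0.336978) → end (x,ẋ)=(-0.246315, -2.478363)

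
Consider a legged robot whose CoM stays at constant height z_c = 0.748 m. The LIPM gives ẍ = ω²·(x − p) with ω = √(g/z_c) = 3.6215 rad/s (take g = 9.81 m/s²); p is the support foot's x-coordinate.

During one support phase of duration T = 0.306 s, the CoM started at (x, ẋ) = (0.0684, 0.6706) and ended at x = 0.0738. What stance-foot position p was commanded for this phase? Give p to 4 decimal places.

ωT = 3.6215·0.306 = 1.108179; cosh(ωT) = 1.679499, sinh(ωT) = 1.349339
x(T) = p + (x₀−p)·cosh(ωT) + (ẋ₀/ω)·sinh(ωT) ⇒ p·(1 − cosh) = x(T) − x₀·cosh − (ẋ₀/ω)·sinh
numerator   = 0.0738 − (0.0684)·1.679499 − (0.6706/3.6215)·1.349339 = -0.290937
denominator = 1 − 1.679499 = -0.679499
p = -0.290937 / -0.679499 = 0.4282

p = 0.4282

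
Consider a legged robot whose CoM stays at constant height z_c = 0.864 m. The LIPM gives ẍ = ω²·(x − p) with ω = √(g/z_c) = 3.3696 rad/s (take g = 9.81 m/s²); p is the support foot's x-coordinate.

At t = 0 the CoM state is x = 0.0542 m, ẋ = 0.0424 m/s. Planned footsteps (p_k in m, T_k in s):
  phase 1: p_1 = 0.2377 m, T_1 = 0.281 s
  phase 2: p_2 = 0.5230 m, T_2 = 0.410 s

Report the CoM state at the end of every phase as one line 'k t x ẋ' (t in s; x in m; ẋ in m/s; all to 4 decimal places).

phase 1: p=0.2377, T=0.281, ωT=0.946858, cosh=1.482778, sinh=1.094819; start (x,ẋ)=(0.054200, 0.042400) → end (x,ẋ)=(-0.020613, -0.614081)
phase 2: p=0.5230, T=0.410, ωT=1.381536, cosh=2.116102, sinh=1.864910; start (x,ẋ)=(-0.020613, -0.614081) → end (x,ẋ)=(-0.967205, -4.715524)

1 0.2810 -0.0206 -0.6141
2 0.6910 -0.9672 -4.7155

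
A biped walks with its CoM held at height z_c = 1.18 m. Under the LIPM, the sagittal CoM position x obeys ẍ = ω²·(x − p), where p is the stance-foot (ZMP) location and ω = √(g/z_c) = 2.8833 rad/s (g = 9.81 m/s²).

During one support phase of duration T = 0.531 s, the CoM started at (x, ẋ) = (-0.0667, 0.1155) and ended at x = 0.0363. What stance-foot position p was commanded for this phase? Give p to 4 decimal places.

p = -0.0771

ωT = 2.8833·0.531 = 1.531032; cosh(ωT) = 2.419629, sinh(ωT) = 2.203317
x(T) = p + (x₀−p)·cosh(ωT) + (ẋ₀/ω)·sinh(ωT) ⇒ p·(1 − cosh) = x(T) − x₀·cosh − (ẋ₀/ω)·sinh
numerator   = 0.0363 − (-0.0667)·2.419629 − (0.1155/2.8833)·2.203317 = 0.109428
denominator = 1 − 2.419629 = -1.419629
p = 0.109428 / -1.419629 = -0.0771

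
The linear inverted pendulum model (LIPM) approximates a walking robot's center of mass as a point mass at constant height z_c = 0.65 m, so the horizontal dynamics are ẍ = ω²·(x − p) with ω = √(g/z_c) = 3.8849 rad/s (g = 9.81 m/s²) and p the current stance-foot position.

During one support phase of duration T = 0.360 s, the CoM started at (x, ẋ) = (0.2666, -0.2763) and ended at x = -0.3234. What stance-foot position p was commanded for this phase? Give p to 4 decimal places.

ωT = 3.8849·0.360 = 1.398564; cosh(ωT) = 2.148166, sinh(ωT) = 1.901215
x(T) = p + (x₀−p)·cosh(ωT) + (ẋ₀/ω)·sinh(ωT) ⇒ p·(1 − cosh) = x(T) − x₀·cosh − (ẋ₀/ω)·sinh
numerator   = -0.3234 − (0.2666)·2.148166 − (-0.2763/3.8849)·1.901215 = -0.760884
denominator = 1 − 2.148166 = -1.148166
p = -0.760884 / -1.148166 = 0.6627

p = 0.6627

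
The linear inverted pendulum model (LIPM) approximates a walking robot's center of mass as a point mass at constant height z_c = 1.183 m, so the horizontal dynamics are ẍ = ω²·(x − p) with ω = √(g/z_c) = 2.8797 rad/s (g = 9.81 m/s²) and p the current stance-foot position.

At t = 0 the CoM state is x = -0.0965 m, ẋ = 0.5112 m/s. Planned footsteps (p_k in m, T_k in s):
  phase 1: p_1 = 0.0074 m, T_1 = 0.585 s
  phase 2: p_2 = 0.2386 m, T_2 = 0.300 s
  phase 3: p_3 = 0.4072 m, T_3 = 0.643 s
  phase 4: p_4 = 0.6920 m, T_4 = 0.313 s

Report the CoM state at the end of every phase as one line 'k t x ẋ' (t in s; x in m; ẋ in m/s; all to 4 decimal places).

phase 1: p=0.0074, T=0.585, ωT=1.684624, cosh=2.787970, sinh=2.602456; start (x,ẋ)=(-0.096500, 0.511200) → end (x,ẋ)=(0.179714, 0.646553)
phase 2: p=0.2386, T=0.300, ωT=0.863910, cosh=1.396965, sinh=0.975454; start (x,ẋ)=(0.179714, 0.646553) → end (x,ẋ)=(0.375348, 0.737801)
phase 3: p=0.4072, T=0.643, ωT=1.851647, cosh=3.263641, sinh=3.106663; start (x,ẋ)=(0.375348, 0.737801) → end (x,ẋ)=(1.099198, 2.122963)
phase 4: p=0.6920, T=0.313, ωT=0.901346, cosh=1.434469, sinh=1.028447; start (x,ẋ)=(1.099198, 2.122963) → end (x,ẋ)=(2.034300, 4.251288)

1 0.5850 0.1797 0.6466
2 0.8850 0.3753 0.7378
3 1.5280 1.0992 2.1230
4 1.8410 2.0343 4.2513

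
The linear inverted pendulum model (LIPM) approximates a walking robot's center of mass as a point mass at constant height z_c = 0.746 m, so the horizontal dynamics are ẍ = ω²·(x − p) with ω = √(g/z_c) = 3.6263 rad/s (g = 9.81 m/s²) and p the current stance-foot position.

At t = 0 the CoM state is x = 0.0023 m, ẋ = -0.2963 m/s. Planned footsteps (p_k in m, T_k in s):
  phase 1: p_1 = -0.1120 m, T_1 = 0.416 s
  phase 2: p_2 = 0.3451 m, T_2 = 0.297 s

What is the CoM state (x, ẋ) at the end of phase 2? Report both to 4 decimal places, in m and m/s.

x = -0.1801, ẋ = -1.3935

phase 1: p=-0.1120, T=0.416, ωT=1.508541, cosh=2.370681, sinh=2.149449; start (x,ẋ)=(0.002300, -0.296300) → end (x,ẋ)=(-0.016660, 0.188484)
phase 2: p=0.3451, T=0.297, ωT=1.077011, cosh=1.638252, sinh=1.297640; start (x,ẋ)=(-0.016660, 0.188484) → end (x,ẋ)=(-0.180106, -1.393523)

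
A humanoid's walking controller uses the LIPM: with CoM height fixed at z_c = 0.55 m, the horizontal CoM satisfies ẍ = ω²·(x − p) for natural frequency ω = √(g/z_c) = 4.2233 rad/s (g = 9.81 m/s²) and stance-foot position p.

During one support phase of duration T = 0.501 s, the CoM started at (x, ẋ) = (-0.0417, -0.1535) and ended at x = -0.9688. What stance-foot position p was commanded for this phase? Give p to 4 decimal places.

p = 0.2009

ωT = 4.2233·0.501 = 2.115873; cosh(ωT) = 4.208678, sinh(ωT) = 4.088150
x(T) = p + (x₀−p)·cosh(ωT) + (ẋ₀/ω)·sinh(ωT) ⇒ p·(1 − cosh) = x(T) − x₀·cosh − (ẋ₀/ω)·sinh
numerator   = -0.9688 − (-0.0417)·4.208678 − (-0.1535/4.2233)·4.088150 = -0.644710
denominator = 1 − 4.208678 = -3.208678
p = -0.644710 / -3.208678 = 0.2009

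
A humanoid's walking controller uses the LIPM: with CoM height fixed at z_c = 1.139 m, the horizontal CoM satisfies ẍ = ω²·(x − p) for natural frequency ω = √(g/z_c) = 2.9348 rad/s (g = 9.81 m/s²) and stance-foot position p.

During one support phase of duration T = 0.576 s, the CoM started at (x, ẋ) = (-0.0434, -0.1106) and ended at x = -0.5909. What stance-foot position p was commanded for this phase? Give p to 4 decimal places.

ωT = 2.9348·0.576 = 1.690445; cosh(ωT) = 2.803165, sinh(ωT) = 2.618727
x(T) = p + (x₀−p)·cosh(ωT) + (ẋ₀/ω)·sinh(ωT) ⇒ p·(1 − cosh) = x(T) − x₀·cosh − (ẋ₀/ω)·sinh
numerator   = -0.5909 − (-0.0434)·2.803165 − (-0.1106/2.9348)·2.618727 = -0.370554
denominator = 1 − 2.803165 = -1.803165
p = -0.370554 / -1.803165 = 0.2055

p = 0.2055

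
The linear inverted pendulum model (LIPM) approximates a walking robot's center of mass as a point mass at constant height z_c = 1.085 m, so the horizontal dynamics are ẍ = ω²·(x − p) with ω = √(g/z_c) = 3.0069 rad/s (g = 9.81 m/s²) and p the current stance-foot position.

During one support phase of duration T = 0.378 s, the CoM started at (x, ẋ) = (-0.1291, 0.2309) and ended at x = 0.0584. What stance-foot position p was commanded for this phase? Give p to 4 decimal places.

ωT = 3.0069·0.378 = 1.136608; cosh(ωT) = 1.718543, sinh(ωT) = 1.397638
x(T) = p + (x₀−p)·cosh(ωT) + (ẋ₀/ω)·sinh(ωT) ⇒ p·(1 − cosh) = x(T) − x₀·cosh − (ẋ₀/ω)·sinh
numerator   = 0.0584 − (-0.1291)·1.718543 − (0.2309/3.0069)·1.397638 = 0.172939
denominator = 1 − 1.718543 = -0.718543
p = 0.172939 / -0.718543 = -0.2407

p = -0.2407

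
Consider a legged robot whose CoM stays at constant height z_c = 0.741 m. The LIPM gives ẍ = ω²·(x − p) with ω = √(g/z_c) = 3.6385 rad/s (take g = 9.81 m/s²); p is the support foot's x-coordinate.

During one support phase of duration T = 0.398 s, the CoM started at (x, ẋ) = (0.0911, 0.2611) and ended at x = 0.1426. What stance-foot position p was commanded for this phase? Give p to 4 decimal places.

p = 0.1656

ωT = 3.6385·0.398 = 1.448123; cosh(ωT) = 2.245066, sinh(ωT) = 2.010055
x(T) = p + (x₀−p)·cosh(ωT) + (ẋ₀/ω)·sinh(ωT) ⇒ p·(1 − cosh) = x(T) − x₀·cosh − (ẋ₀/ω)·sinh
numerator   = 0.1426 − (0.0911)·2.245066 − (0.2611/3.6385)·2.010055 = -0.206168
denominator = 1 − 2.245066 = -1.245066
p = -0.206168 / -1.245066 = 0.1656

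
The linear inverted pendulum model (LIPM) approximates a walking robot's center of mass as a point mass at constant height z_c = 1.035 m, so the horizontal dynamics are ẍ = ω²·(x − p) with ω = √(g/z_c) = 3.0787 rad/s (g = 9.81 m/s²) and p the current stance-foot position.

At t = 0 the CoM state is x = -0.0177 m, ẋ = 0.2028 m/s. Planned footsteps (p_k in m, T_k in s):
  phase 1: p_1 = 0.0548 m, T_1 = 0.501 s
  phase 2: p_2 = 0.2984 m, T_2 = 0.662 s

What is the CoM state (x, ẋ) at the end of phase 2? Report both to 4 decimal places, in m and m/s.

x = -0.7733, ẋ = -3.1898

phase 1: p=0.0548, T=0.501, ωT=1.542429, cosh=2.444897, sinh=2.231036; start (x,ẋ)=(-0.017700, 0.202800) → end (x,ẋ)=(0.024508, -0.002155)
phase 2: p=0.2984, T=0.662, ωT=2.038099, cosh=3.903141, sinh=3.772865; start (x,ẋ)=(0.024508, -0.002155) → end (x,ẋ)=(-0.773281, -3.189813)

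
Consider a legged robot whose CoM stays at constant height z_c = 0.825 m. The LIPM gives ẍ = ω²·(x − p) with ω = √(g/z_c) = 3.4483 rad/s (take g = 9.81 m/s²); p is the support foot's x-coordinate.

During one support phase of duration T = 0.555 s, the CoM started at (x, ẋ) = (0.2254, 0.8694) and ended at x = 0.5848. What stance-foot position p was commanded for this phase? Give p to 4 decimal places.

p = 0.4189

ωT = 3.4483·0.555 = 1.913807; cosh(ωT) = 3.463181, sinh(ωT) = 3.315663
x(T) = p + (x₀−p)·cosh(ωT) + (ẋ₀/ω)·sinh(ωT) ⇒ p·(1 − cosh) = x(T) − x₀·cosh − (ẋ₀/ω)·sinh
numerator   = 0.5848 − (0.2254)·3.463181 − (0.8694/3.4483)·3.315663 = -1.031760
denominator = 1 − 3.463181 = -2.463181
p = -1.031760 / -2.463181 = 0.4189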